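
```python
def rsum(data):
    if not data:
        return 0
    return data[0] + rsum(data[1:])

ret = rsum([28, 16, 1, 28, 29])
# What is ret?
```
Call trace:
rsum(data=[28, 16, 1, 28, 29])
  rsum(data=[16, 1, 28, 29])
    rsum(data=[1, 28, 29])
      rsum(data=[28, 29])
        rsum(data=[29])
          rsum(data=[])
          -> return 0
        -> return 29
      -> return 57
    -> return 58
  -> return 74
-> return 102

Final answer: 102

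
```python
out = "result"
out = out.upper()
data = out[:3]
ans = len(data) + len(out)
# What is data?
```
Trace:
  out='result'
  out='RESULT'
  out='RESULT', data='RES'
  out='RESULT', data='RES', ans=9

Final answer: 'RES'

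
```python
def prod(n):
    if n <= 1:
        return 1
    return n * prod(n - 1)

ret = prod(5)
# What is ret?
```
Call trace:
prod(n=5)
  prod(n=4)
    prod(n=3)
      prod(n=2)
        prod(n=1)
        -> return 1
      -> return 2
    -> return 6
  -> return 24
-> return 120

Final answer: 120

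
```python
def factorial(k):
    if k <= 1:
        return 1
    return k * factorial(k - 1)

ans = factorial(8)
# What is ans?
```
Call trace:
factorial(k=8)
  factorial(k=7)
    factorial(k=6)
      factorial(k=5)
        factorial(k=4)
          factorial(k=3)
            factorial(k=2)
              factorial(k=1)
              -> return 1
            -> return 2
          -> return 6
        -> return 24
      -> return 120
    -> return 720
  -> return 5040
-> return 40320

Final answer: 40320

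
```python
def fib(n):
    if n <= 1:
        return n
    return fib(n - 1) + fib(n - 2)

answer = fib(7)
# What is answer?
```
Call trace (a repeated sub-call is expanded the first time; later identical calls just restate its return value):
fib(n=7)
  fib(n=6)
    fib(n=5)
      fib(n=4)
        fib(n=3)
          fib(n=2)
            fib(n=1)
            -> return 1
            fib(n=0)
            -> return 0
          -> return 1
          fib(n=1)
          -> return 1
        -> return 2
        fib(n=2) -> return 1  (same call as traced above)
      -> return 3
      fib(n=3) -> return 2  (same call as traced above)
    -> return 5
    fib(n=4) -> return 3  (same call as traced above)
  -> return 8
  fib(n=5) -> return 5  (same call as traced above)
-> return 13

Final answer: 13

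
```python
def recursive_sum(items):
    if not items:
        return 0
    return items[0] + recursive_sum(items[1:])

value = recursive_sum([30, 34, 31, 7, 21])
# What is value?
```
Call trace:
recursive_sum(items=[30, 34, 31, 7, 21])
  recursive_sum(items=[34, 31, 7, 21])
    recursive_sum(items=[31, 7, 21])
      recursive_sum(items=[7, 21])
        recursive_sum(items=[21])
          recursive_sum(items=[])
          -> return 0
        -> return 21
      -> return 28
    -> return 59
  -> return 93
-> return 123

Final answer: 123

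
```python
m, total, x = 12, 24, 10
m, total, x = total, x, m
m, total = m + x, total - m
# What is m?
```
Trace:
  m=12, total=24, x=10
  m=24, total=10, x=12
  m=36, total=-14, x=12

Final answer: 36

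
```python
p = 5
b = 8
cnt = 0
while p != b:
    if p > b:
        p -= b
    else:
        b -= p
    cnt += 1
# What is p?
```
Trace:
  p=5
  p=5, b=8
  p=5, b=8, cnt=0
  p=5, b=3, cnt=1
  p=2, b=3, cnt=2
  p=2, b=1, cnt=3
  p=1, b=1, cnt=4

Final answer: 1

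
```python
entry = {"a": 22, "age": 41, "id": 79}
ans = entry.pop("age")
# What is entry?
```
Trace:
  entry={'a': 22, 'age': 41, 'id': 79}
  entry={'a': 22, 'id': 79}, ans=41

Final answer: {'a': 22, 'id': 79}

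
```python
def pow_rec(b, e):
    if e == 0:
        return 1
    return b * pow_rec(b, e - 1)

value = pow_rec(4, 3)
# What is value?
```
Call trace:
pow_rec(b=4, e=3)
  pow_rec(b=4, e=2)
    pow_rec(b=4, e=1)
      pow_rec(b=4, e=0)
      -> return 1
    -> return 4
  -> return 16
-> return 64

Final answer: 64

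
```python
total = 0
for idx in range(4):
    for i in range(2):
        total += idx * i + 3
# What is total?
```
Trace:
  total=0
  total=3, idx=0, i=0
  total=6, idx=0, i=1
  total=9, idx=1, i=0
  total=13, idx=1, i=1
  total=16, idx=2, i=0
  total=21, idx=2, i=1
  total=24, idx=3, i=0
  total=30, idx=3, i=1

Final answer: 30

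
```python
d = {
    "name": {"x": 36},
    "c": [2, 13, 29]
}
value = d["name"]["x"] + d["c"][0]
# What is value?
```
Trace:
  d={'name': {'x': 36}, 'c': [2, 13, 29]}
  d={'name': {'x': 36}, 'c': [2, 13, 29]}, value=38

Final answer: 38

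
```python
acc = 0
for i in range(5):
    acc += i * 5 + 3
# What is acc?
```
Trace:
  acc=0
  acc=3, i=0
  acc=11, i=1
  acc=24, i=2
  acc=42, i=3
  acc=65, i=4

Final answer: 65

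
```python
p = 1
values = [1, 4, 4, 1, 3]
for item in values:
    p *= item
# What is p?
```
Trace:
  p=1
  p=1, item=1
  p=4, item=4
  p=16, item=4
  p=16, item=1
  p=48, item=3

Final answer: 48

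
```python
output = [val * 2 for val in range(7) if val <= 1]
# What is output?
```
Trace:
  val=0
  val=1
  val=2
  val=3
  val=4
  val=5
  val=6
  output=[0, 2]

Final answer: [0, 2]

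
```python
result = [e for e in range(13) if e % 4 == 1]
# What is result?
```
Trace:
  e=0
  e=1
  e=2
  e=3
  e=4
  e=5
  e=6
  e=7
  e=8
  e=9
  e=10
  e=11
  e=12
  result=[1, 5, 9]

Final answer: [1, 5, 9]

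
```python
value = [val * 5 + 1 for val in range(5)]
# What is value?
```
Trace:
  val=0
  val=1
  val=2
  val=3
  val=4
  value=[1, 6, 11, 16, 21]

Final answer: [1, 6, 11, 16, 21]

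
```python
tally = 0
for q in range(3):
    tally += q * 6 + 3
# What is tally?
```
Trace:
  tally=0
  tally=3, q=0
  tally=12, q=1
  tally=27, q=2

Final answer: 27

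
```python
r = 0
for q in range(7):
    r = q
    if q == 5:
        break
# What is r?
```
Trace:
  r=0
  r=0, q=0
  r=1, q=1
  r=2, q=2
  r=3, q=3
  r=4, q=4
  r=5, q=5

Final answer: 5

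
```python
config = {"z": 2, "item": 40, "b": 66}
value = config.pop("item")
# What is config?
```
Trace:
  config={'z': 2, 'item': 40, 'b': 66}
  config={'z': 2, 'b': 66}, value=40

Final answer: {'z': 2, 'b': 66}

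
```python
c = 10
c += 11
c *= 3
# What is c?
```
Trace:
  c=10
  c=21
  c=63

Final answer: 63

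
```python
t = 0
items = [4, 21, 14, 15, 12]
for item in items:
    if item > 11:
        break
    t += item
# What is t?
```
Trace:
  t=0
  t=4, item=4
  t=4, item=21

Final answer: 4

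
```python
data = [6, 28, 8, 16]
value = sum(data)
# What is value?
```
Trace:
  data=[6, 28, 8, 16]
  data=[6, 28, 8, 16], value=58

Final answer: 58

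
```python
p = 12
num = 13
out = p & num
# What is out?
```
Trace:
  p=12
  p=12, num=13
  p=12, num=13, out=12

Final answer: 12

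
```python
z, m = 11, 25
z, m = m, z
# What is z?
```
Trace:
  z=11, m=25
  z=25, m=11

Final answer: 25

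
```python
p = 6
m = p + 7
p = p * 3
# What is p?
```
Trace:
  p=6
  p=6, m=13
  p=18, m=13

Final answer: 18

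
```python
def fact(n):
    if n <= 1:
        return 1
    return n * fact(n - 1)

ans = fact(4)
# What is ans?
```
Call trace:
fact(n=4)
  fact(n=3)
    fact(n=2)
      fact(n=1)
      -> return 1
    -> return 2
  -> return 6
-> return 24

Final answer: 24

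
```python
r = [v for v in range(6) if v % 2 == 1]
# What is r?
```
Trace:
  v=0
  v=1
  v=2
  v=3
  v=4
  v=5
  r=[1, 3, 5]

Final answer: [1, 3, 5]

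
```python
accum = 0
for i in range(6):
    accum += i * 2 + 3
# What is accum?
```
Trace:
  accum=0
  accum=3, i=0
  accum=8, i=1
  accum=15, i=2
  accum=24, i=3
  accum=35, i=4
  accum=48, i=5

Final answer: 48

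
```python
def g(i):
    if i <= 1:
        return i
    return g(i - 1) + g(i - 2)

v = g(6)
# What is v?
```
Call trace (a repeated sub-call is expanded the first time; later identical calls just restate its return value):
g(i=6)
  g(i=5)
    g(i=4)
      g(i=3)
        g(i=2)
          g(i=1)
          -> return 1
          g(i=0)
          -> return 0
        -> return 1
        g(i=1)
        -> return 1
      -> return 2
      g(i=2) -> return 1  (same call as traced above)
    -> return 3
    g(i=3) -> return 2  (same call as traced above)
  -> return 5
  g(i=4) -> return 3  (same call as traced above)
-> return 8

Final answer: 8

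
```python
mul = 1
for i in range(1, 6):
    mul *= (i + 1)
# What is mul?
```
Trace:
  mul=1
  mul=2, i=1
  mul=6, i=2
  mul=24, i=3
  mul=120, i=4
  mul=720, i=5

Final answer: 720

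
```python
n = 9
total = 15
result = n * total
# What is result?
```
Trace:
  n=9
  n=9, total=15
  n=9, total=15, result=135

Final answer: 135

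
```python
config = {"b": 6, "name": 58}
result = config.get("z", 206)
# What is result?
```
Trace:
  config={'b': 6, 'name': 58}
  config={'b': 6, 'name': 58}, result=206

Final answer: 206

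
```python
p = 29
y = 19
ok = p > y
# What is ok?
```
Trace:
  p=29
  p=29, y=19
  p=29, y=19, ok=True

Final answer: True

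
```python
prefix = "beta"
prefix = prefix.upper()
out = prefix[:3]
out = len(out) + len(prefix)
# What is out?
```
Trace:
  prefix='beta'
  prefix='BETA'
  prefix='BETA', out='BET'
  prefix='BETA', out=7

Final answer: 7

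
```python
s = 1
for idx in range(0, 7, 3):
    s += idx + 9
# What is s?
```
Trace:
  s=1
  s=10, idx=0
  s=22, idx=3
  s=37, idx=6

Final answer: 37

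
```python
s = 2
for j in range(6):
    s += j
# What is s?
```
Trace:
  s=2
  s=2, j=0
  s=3, j=1
  s=5, j=2
  s=8, j=3
  s=12, j=4
  s=17, j=5

Final answer: 17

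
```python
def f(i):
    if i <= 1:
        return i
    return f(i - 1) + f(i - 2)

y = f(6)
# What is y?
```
Call trace (a repeated sub-call is expanded the first time; later identical calls just restate its return value):
f(i=6)
  f(i=5)
    f(i=4)
      f(i=3)
        f(i=2)
          f(i=1)
          -> return 1
          f(i=0)
          -> return 0
        -> return 1
        f(i=1)
        -> return 1
      -> return 2
      f(i=2) -> return 1  (same call as traced above)
    -> return 3
    f(i=3) -> return 2  (same call as traced above)
  -> return 5
  f(i=4) -> return 3  (same call as traced above)
-> return 8

Final answer: 8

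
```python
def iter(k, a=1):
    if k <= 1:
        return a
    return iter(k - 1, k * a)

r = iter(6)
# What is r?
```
Call trace:
iter(k=6, a=1)
  iter(k=5, a=6)
    iter(k=4, a=30)
      iter(k=3, a=120)
        iter(k=2, a=360)
          iter(k=1, a=720)
          -> return 720
        -> return 720
      -> return 720
    -> return 720
  -> return 720
-> return 720

Final answer: 720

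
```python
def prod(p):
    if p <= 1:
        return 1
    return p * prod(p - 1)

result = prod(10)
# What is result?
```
Call trace:
prod(p=10)
  prod(p=9)
    prod(p=8)
      prod(p=7)
        prod(p=6)
          prod(p=5)
            prod(p=4)
              prod(p=3)
                prod(p=2)
                  prod(p=1)
                  -> return 1
                -> return 2
              -> return 6
            -> return 24
          -> return 120
        -> return 720
      -> return 5040
    -> return 40320
  -> return 362880
-> return 3628800

Final answer: 3628800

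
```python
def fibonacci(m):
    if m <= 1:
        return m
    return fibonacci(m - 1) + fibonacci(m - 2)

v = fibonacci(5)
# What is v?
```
Call trace (a repeated sub-call is expanded the first time; later identical calls just restate its return value):
fibonacci(m=5)
  fibonacci(m=4)
    fibonacci(m=3)
      fibonacci(m=2)
        fibonacci(m=1)
        -> return 1
        fibonacci(m=0)
        -> return 0
      -> return 1
      fibonacci(m=1)
      -> return 1
    -> return 2
    fibonacci(m=2) -> return 1  (same call as traced above)
  -> return 3
  fibonacci(m=3) -> return 2  (same call as traced above)
-> return 5

Final answer: 5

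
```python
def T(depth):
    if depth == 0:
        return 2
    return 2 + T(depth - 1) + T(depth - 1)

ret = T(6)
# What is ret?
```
Call trace (a repeated sub-call is expanded the first time; later identical calls just restate its return value):
T(depth=6)
  T(depth=5)
    T(depth=4)
      T(depth=3)
        T(depth=2)
          T(depth=1)
            T(depth=0)
            -> return 2
            T(depth=0)
            -> return 2
          -> return 6
          T(depth=1) -> return 6  (same call as traced above)
        -> return 14
        T(depth=2) -> return 14  (same call as traced above)
      -> return 30
      T(depth=3) -> return 30  (same call as traced above)
    -> return 62
    T(depth=4) -> return 62  (same call as traced above)
  -> return 126
  T(depth=5) -> return 126  (same call as traced above)
-> return 254

Final answer: 254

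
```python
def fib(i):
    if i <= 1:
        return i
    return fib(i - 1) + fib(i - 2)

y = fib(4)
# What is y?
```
Call trace (a repeated sub-call is expanded the first time; later identical calls just restate its return value):
fib(i=4)
  fib(i=3)
    fib(i=2)
      fib(i=1)
      -> return 1
      fib(i=0)
      -> return 0
    -> return 1
    fib(i=1)
    -> return 1
  -> return 2
  fib(i=2) -> return 1  (same call as traced above)
-> return 3

Final answer: 3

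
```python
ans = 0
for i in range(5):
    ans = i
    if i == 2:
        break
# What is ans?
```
Trace:
  ans=0
  ans=0, i=0
  ans=1, i=1
  ans=2, i=2

Final answer: 2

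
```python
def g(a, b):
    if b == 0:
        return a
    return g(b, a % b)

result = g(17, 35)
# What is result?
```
Call trace:
g(a=17, b=35)
  g(a=35, b=17)
    g(a=17, b=1)
      g(a=1, b=0)
      -> return 1
    -> return 1
  -> return 1
-> return 1

Final answer: 1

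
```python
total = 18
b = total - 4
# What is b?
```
Trace:
  total=18
  total=18, b=14

Final answer: 14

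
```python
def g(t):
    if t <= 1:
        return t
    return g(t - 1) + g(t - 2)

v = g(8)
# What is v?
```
Call trace (a repeated sub-call is expanded the first time; later identical calls just restate its return value):
g(t=8)
  g(t=7)
    g(t=6)
      g(t=5)
        g(t=4)
          g(t=3)
            g(t=2)
              g(t=1)
              -> return 1
              g(t=0)
              -> return 0
            -> return 1
            g(t=1)
            -> return 1
          -> return 2
          g(t=2) -> return 1  (same call as traced above)
        -> return 3
        g(t=3) -> return 2  (same call as traced above)
      -> return 5
      g(t=4) -> return 3  (same call as traced above)
    -> return 8
    g(t=5) -> return 5  (same call as traced above)
  -> return 13
  g(t=6) -> return 8  (same call as traced above)
-> return 21

Final answer: 21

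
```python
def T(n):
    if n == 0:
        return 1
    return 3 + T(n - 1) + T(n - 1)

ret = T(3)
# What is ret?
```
Call trace (a repeated sub-call is expanded the first time; later identical calls just restate its return value):
T(n=3)
  T(n=2)
    T(n=1)
      T(n=0)
      -> return 1
      T(n=0)
      -> return 1
    -> return 5
    T(n=1) -> return 5  (same call as traced above)
  -> return 13
  T(n=2) -> return 13  (same call as traced above)
-> return 29

Final answer: 29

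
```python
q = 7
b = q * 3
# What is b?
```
Trace:
  q=7
  q=7, b=21

Final answer: 21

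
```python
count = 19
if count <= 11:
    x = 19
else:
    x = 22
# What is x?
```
Trace:
  count=19
  count=19, x=22

Final answer: 22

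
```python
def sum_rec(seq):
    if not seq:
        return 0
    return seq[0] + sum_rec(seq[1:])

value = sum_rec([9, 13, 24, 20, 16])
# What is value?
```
Call trace:
sum_rec(seq=[9, 13, 24, 20, 16])
  sum_rec(seq=[13, 24, 20, 16])
    sum_rec(seq=[24, 20, 16])
      sum_rec(seq=[20, 16])
        sum_rec(seq=[16])
          sum_rec(seq=[])
          -> return 0
        -> return 16
      -> return 36
    -> return 60
  -> return 73
-> return 82

Final answer: 82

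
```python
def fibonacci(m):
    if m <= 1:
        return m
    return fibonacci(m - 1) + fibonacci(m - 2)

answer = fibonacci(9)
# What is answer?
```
Call trace (a repeated sub-call is expanded the first time; later identical calls just restate its return value):
fibonacci(m=9)
  fibonacci(m=8)
    fibonacci(m=7)
      fibonacci(m=6)
        fibonacci(m=5)
          fibonacci(m=4)
            fibonacci(m=3)
              fibonacci(m=2)
                fibonacci(m=1)
                -> return 1
                fibonacci(m=0)
                -> return 0
              -> return 1
              fibonacci(m=1)
              -> return 1
            -> return 2
            fibonacci(m=2) -> return 1  (same call as traced above)
          -> return 3
          fibonacci(m=3) -> return 2  (same call as traced above)
        -> return 5
        fibonacci(m=4) -> return 3  (same call as traced above)
      -> return 8
      fibonacci(m=5) -> return 5  (same call as traced above)
    -> return 13
    fibonacci(m=6) -> return 8  (same call as traced above)
  -> return 21
  fibonacci(m=7) -> return 13  (same call as traced above)
-> return 34

Final answer: 34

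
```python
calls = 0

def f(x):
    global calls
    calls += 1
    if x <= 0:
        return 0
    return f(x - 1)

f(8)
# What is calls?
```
Call trace:
f(x=8)
  f(x=7)
    f(x=6)
      f(x=5)
        f(x=4)
          f(x=3)
            f(x=2)
              f(x=1)
                f(x=0)
                -> return 0
              -> return 0
            -> return 0
          -> return 0
        -> return 0
      -> return 0
    -> return 0
  -> return 0
-> return 0

calls is incremented once per call. f is entered once for each x = 8, 7, 6, 5, 4, 3, 2, 1, 0 (the x <= 0 call returns without recursing), i.e. 8 + 1 calls.
calls = 9

Final answer: 9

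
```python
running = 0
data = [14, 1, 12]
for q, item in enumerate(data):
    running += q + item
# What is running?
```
Trace:
  running=0
  running=14, q=0, item=14
  running=16, q=1, item=1
  running=30, q=2, item=12

Final answer: 30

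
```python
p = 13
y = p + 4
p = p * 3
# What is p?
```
Trace:
  p=13
  p=13, y=17
  p=39, y=17

Final answer: 39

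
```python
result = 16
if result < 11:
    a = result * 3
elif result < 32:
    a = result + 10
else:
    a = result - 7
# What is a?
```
Trace:
  result=16
  result=16, a=26

Final answer: 26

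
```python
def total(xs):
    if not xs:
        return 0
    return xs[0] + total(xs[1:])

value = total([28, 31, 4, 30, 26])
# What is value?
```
Call trace:
total(xs=[28, 31, 4, 30, 26])
  total(xs=[31, 4, 30, 26])
    total(xs=[4, 30, 26])
      total(xs=[30, 26])
        total(xs=[26])
          total(xs=[])
          -> return 0
        -> return 26
      -> return 56
    -> return 60
  -> return 91
-> return 119

Final answer: 119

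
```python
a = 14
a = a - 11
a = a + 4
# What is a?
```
Trace:
  a=14
  a=3
  a=7

Final answer: 7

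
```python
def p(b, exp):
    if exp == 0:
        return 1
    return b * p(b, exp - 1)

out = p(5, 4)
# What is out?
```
Call trace:
p(b=5, exp=4)
  p(b=5, exp=3)
    p(b=5, exp=2)
      p(b=5, exp=1)
        p(b=5, exp=0)
        -> return 1
      -> return 5
    -> return 25
  -> return 125
-> return 625

Final answer: 625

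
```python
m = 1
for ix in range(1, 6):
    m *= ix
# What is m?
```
Trace:
  m=1
  m=1, ix=1
  m=2, ix=2
  m=6, ix=3
  m=24, ix=4
  m=120, ix=5

Final answer: 120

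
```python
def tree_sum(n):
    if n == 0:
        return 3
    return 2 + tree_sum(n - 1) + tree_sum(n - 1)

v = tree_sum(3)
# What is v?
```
Call trace (a repeated sub-call is expanded the first time; later identical calls just restate its return value):
tree_sum(n=3)
  tree_sum(n=2)
    tree_sum(n=1)
      tree_sum(n=0)
      -> return 3
      tree_sum(n=0)
      -> return 3
    -> return 8
    tree_sum(n=1) -> return 8  (same call as traced above)
  -> return 18
  tree_sum(n=2) -> return 18  (same call as traced above)
-> return 38

Final answer: 38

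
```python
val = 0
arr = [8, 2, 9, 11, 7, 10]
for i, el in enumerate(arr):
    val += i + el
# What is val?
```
Trace:
  val=0
  val=8, i=0, el=8
  val=11, i=1, el=2
  val=22, i=2, el=9
  val=36, i=3, el=11
  val=47, i=4, el=7
  val=62, i=5, el=10

Final answer: 62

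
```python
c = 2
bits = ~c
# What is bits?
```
Trace:
  c=2
  c=2, bits=-3

Final answer: -3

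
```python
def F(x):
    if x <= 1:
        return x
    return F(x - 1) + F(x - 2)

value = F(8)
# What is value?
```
Call trace (a repeated sub-call is expanded the first time; later identical calls just restate its return value):
F(x=8)
  F(x=7)
    F(x=6)
      F(x=5)
        F(x=4)
          F(x=3)
            F(x=2)
              F(x=1)
              -> return 1
              F(x=0)
              -> return 0
            -> return 1
            F(x=1)
            -> return 1
          -> return 2
          F(x=2) -> return 1  (same call as traced above)
        -> return 3
        F(x=3) -> return 2  (same call as traced above)
      -> return 5
      F(x=4) -> return 3  (same call as traced above)
    -> return 8
    F(x=5) -> return 5  (same call as traced above)
  -> return 13
  F(x=6) -> return 8  (same call as traced above)
-> return 21

Final answer: 21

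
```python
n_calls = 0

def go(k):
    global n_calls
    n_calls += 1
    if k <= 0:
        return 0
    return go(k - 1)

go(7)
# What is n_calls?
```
Call trace:
go(k=7)
  go(k=6)
    go(k=5)
      go(k=4)
        go(k=3)
          go(k=2)
            go(k=1)
              go(k=0)
              -> return 0
            -> return 0
          -> return 0
        -> return 0
      -> return 0
    -> return 0
  -> return 0
-> return 0

n_calls is incremented once per call. go is entered once for each k = 7, 6, 5, 4, 3, 2, 1, 0 (the k <= 0 call returns without recursing), i.e. 7 + 1 calls.
n_calls = 8

Final answer: 8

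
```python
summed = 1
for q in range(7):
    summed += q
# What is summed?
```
Trace:
  summed=1
  summed=1, q=0
  summed=2, q=1
  summed=4, q=2
  summed=7, q=3
  summed=11, q=4
  summed=16, q=5
  summed=22, q=6

Final answer: 22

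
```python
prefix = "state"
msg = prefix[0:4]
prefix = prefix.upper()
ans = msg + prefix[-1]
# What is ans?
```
Trace:
  prefix='state'
  prefix='state', msg='stat'
  prefix='STATE', msg='stat'
  prefix='STATE', msg='stat', ans='statE'

Final answer: 'statE'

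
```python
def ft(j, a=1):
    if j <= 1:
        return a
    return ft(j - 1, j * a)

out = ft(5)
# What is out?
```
Call trace:
ft(j=5, a=1)
  ft(j=4, a=5)
    ft(j=3, a=20)
      ft(j=2, a=60)
        ft(j=1, a=120)
        -> return 120
      -> return 120
    -> return 120
  -> return 120
-> return 120

Final answer: 120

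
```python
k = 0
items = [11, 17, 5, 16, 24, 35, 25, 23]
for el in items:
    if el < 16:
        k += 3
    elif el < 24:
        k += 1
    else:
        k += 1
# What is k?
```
Trace:
  k=0
  k=3, el=11
  k=4, el=17
  k=7, el=5
  k=8, el=16
  k=9, el=24
  k=10, el=35
  k=11, el=25
  k=12, el=23

Final answer: 12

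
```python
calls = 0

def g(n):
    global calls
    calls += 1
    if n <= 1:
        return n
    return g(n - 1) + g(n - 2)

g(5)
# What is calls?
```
Call trace (a repeated sub-call is expanded the first time; later identical calls just restate its return value):
g(n=5)
  g(n=4)
    g(n=3)
      g(n=2)
        g(n=1)
        -> return 1
        g(n=0)
        -> return 0
      -> return 1
      g(n=1)
      -> return 1
    -> return 2
    g(n=2) -> return 1  (same call as traced above)
  -> return 3
  g(n=3) -> return 2  (same call as traced above)
-> return 5

calls is incremented once per call, so count the calls in each subtree. Let C(n) = number of calls made by g(n).
C(0) = C(1) = 1 (base case, no recursion); C(n) = 1 + C(n - 1) + C(n - 2) otherwise.
C(2) = 1 + C(1) + C(0) = 1 + 1 + 1 = 3
C(3) = 1 + C(2) + C(1) = 1 + 3 + 1 = 5
C(4) = 1 + C(3) + C(2) = 1 + 5 + 3 = 9
C(5) = 1 + C(4) + C(3) = 1 + 9 + 5 = 15
calls = C(5) = 15

Final answer: 15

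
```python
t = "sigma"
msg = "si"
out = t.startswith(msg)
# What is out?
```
Trace:
  t='sigma'
  t='sigma', msg='si'
  t='sigma', msg='si', out=True

Final answer: True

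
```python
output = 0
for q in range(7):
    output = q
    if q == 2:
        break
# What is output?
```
Trace:
  output=0
  output=0, q=0
  output=1, q=1
  output=2, q=2

Final answer: 2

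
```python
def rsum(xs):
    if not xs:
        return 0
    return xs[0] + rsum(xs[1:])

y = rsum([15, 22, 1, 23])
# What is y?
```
Call trace:
rsum(xs=[15, 22, 1, 23])
  rsum(xs=[22, 1, 23])
    rsum(xs=[1, 23])
      rsum(xs=[23])
        rsum(xs=[])
        -> return 0
      -> return 23
    -> return 24
  -> return 46
-> return 61

Final answer: 61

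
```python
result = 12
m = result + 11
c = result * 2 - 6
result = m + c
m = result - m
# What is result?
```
Trace:
  result=12
  result=12, m=23
  result=12, m=23, c=18
  result=41, m=23, c=18
  result=41, m=18, c=18

Final answer: 41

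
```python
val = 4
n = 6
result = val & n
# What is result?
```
Trace:
  val=4
  val=4, n=6
  val=4, n=6, result=4

Final answer: 4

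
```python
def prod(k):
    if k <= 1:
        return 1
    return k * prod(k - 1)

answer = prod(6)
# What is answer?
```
Call trace:
prod(k=6)
  prod(k=5)
    prod(k=4)
      prod(k=3)
        prod(k=2)
          prod(k=1)
          -> return 1
        -> return 2
      -> return 6
    -> return 24
  -> return 120
-> return 720

Final answer: 720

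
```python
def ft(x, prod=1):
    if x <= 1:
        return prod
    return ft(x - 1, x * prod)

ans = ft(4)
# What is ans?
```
Call trace:
ft(x=4, prod=1)
  ft(x=3, prod=4)
    ft(x=2, prod=12)
      ft(x=1, prod=24)
      -> return 24
    -> return 24
  -> return 24
-> return 24

Final answer: 24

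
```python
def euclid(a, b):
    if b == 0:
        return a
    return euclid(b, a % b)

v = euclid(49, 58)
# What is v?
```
Call trace:
euclid(a=49, b=58)
  euclid(a=58, b=49)
    euclid(a=49, b=9)
      euclid(a=9, b=4)
        euclid(a=4, b=1)
          euclid(a=1, b=0)
          -> return 1
        -> return 1
      -> return 1
    -> return 1
  -> return 1
-> return 1

Final answer: 1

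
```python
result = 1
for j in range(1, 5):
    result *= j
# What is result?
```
Trace:
  result=1
  result=1, j=1
  result=2, j=2
  result=6, j=3
  result=24, j=4

Final answer: 24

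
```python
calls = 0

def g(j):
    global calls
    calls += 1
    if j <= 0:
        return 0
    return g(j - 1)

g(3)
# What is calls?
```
Call trace:
g(j=3)
  g(j=2)
    g(j=1)
      g(j=0)
      -> return 0
    -> return 0
  -> return 0
-> return 0

calls is incremented once per call. g is entered once for each j = 3, 2, 1, 0 (the j <= 0 call returns without recursing), i.e. 3 + 1 calls.
calls = 4

Final answer: 4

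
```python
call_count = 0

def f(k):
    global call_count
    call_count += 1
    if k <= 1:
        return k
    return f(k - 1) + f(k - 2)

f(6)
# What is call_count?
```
Call trace (a repeated sub-call is expanded the first time; later identical calls just restate its return value):
f(k=6)
  f(k=5)
    f(k=4)
      f(k=3)
        f(k=2)
          f(k=1)
          -> return 1
          f(k=0)
          -> return 0
        -> return 1
        f(k=1)
        -> return 1
      -> return 2
      f(k=2) -> return 1  (same call as traced above)
    -> return 3
    f(k=3) -> return 2  (same call as traced above)
  -> return 5
  f(k=4) -> return 3  (same call as traced above)
-> return 8

call_count is incremented once per call, so count the calls in each subtree. Let C(k) = number of calls made by f(k).
C(0) = C(1) = 1 (base case, no recursion); C(k) = 1 + C(k - 1) + C(k - 2) otherwise.
C(2) = 1 + C(1) + C(0) = 1 + 1 + 1 = 3
C(3) = 1 + C(2) + C(1) = 1 + 3 + 1 = 5
C(4) = 1 + C(3) + C(2) = 1 + 5 + 3 = 9
C(5) = 1 + C(4) + C(3) = 1 + 9 + 5 = 15
C(6) = 1 + C(5) + C(4) = 1 + 15 + 9 = 25
call_count = C(6) = 25

Final answer: 25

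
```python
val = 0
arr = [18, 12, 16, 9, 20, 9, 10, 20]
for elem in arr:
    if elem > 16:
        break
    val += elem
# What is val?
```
Trace:
  val=0
  val=0, elem=18

Final answer: 0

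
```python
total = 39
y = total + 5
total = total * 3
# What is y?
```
Trace:
  total=39
  total=39, y=44
  total=117, y=44

Final answer: 44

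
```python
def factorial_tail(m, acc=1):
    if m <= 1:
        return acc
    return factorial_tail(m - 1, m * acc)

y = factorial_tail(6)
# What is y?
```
Call trace:
factorial_tail(m=6, acc=1)
  factorial_tail(m=5, acc=6)
    factorial_tail(m=4, acc=30)
      factorial_tail(m=3, acc=120)
        factorial_tail(m=2, acc=360)
          factorial_tail(m=1, acc=720)
          -> return 720
        -> return 720
      -> return 720
    -> return 720
  -> return 720
-> return 720

Final answer: 720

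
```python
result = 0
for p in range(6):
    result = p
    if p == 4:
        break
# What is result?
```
Trace:
  result=0
  result=0, p=0
  result=1, p=1
  result=2, p=2
  result=3, p=3
  result=4, p=4

Final answer: 4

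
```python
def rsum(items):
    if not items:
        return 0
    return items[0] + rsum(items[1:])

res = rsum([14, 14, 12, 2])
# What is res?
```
Call trace:
rsum(items=[14, 14, 12, 2])
  rsum(items=[14, 12, 2])
    rsum(items=[12, 2])
      rsum(items=[2])
        rsum(items=[])
        -> return 0
      -> return 2
    -> return 14
  -> return 28
-> return 42

Final answer: 42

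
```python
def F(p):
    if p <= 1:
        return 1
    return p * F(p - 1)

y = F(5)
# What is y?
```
Call trace:
F(p=5)
  F(p=4)
    F(p=3)
      F(p=2)
        F(p=1)
        -> return 1
      -> return 2
    -> return 6
  -> return 24
-> return 120

Final answer: 120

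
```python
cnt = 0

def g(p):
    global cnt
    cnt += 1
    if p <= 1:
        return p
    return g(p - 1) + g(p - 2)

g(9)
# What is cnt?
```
Call trace (a repeated sub-call is expanded the first time; later identical calls just restate its return value):
g(p=9)
  g(p=8)
    g(p=7)
      g(p=6)
        g(p=5)
          g(p=4)
            g(p=3)
              g(p=2)
                g(p=1)
                -> return 1
                g(p=0)
                -> return 0
              -> return 1
              g(p=1)
              -> return 1
            -> return 2
            g(p=2) -> return 1  (same call as traced above)
          -> return 3
          g(p=3) -> return 2  (same call as traced above)
        -> return 5
        g(p=4) -> return 3  (same call as traced above)
      -> return 8
      g(p=5) -> return 5  (same call as traced above)
    -> return 13
    g(p=6) -> return 8  (same call as traced above)
  -> return 21
  g(p=7) -> return 13  (same call as traced above)
-> return 34

cnt is incremented once per call, so count the calls in each subtree. Let C(p) = number of calls made by g(p).
C(0) = C(1) = 1 (base case, no recursion); C(p) = 1 + C(p - 1) + C(p - 2) otherwise.
C(2) = 1 + C(1) + C(0) = 1 + 1 + 1 = 3
C(3) = 1 + C(2) + C(1) = 1 + 3 + 1 = 5
C(4) = 1 + C(3) + C(2) = 1 + 5 + 3 = 9
C(5) = 1 + C(4) + C(3) = 1 + 9 + 5 = 15
C(6) = 1 + C(5) + C(4) = 1 + 15 + 9 = 25
C(7) = 1 + C(6) + C(5) = 1 + 25 + 15 = 41
C(8) = 1 + C(7) + C(6) = 1 + 41 + 25 = 67
C(9) = 1 + C(8) + C(7) = 1 + 67 + 41 = 109
cnt = C(9) = 109

Final answer: 109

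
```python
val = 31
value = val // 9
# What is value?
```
Trace:
  val=31
  val=31, value=3

Final answer: 3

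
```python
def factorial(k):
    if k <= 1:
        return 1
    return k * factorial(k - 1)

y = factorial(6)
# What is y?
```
Call trace:
factorial(k=6)
  factorial(k=5)
    factorial(k=4)
      factorial(k=3)
        factorial(k=2)
          factorial(k=1)
          -> return 1
        -> return 2
      -> return 6
    -> return 24
  -> return 120
-> return 720

Final answer: 720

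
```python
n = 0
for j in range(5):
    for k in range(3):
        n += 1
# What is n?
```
Trace:
  n=0
  n=1, j=0, k=0
  n=2, j=0, k=1
  n=3, j=0, k=2
  n=4, j=1, k=0
  n=5, j=1, k=1
  n=6, j=1, k=2
  n=7, j=2, k=0
  n=8, j=2, k=1
  n=9, j=2, k=2
  n=10, j=3, k=0
  n=11, j=3, k=1
  n=12, j=3, k=2
  n=13, j=4, k=0
  n=14, j=4, k=1
  n=15, j=4, k=2

Final answer: 15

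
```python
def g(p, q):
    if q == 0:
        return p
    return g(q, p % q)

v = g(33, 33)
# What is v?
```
Call trace:
g(p=33, q=33)
  g(p=33, q=0)
  -> return 33
-> return 33

Final answer: 33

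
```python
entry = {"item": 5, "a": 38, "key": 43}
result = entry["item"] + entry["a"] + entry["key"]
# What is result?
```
Trace:
  entry={'item': 5, 'a': 38, 'key': 43}
  entry={'item': 5, 'a': 38, 'key': 43}, result=86

Final answer: 86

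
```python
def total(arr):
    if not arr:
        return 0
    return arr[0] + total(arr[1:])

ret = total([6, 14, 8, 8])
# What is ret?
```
Call trace:
total(arr=[6, 14, 8, 8])
  total(arr=[14, 8, 8])
    total(arr=[8, 8])
      total(arr=[8])
        total(arr=[])
        -> return 0
      -> return 8
    -> return 16
  -> return 30
-> return 36

Final answer: 36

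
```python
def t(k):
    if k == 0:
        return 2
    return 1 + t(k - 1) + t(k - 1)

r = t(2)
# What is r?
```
Call trace (a repeated sub-call is expanded the first time; later identical calls just restate its return value):
t(k=2)
  t(k=1)
    t(k=0)
    -> return 2
    t(k=0)
    -> return 2
  -> return 5
  t(k=1) -> return 5  (same call as traced above)
-> return 11

Final answer: 11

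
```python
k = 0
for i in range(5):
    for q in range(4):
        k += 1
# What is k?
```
Trace:
  k=0
  k=1, i=0, q=0
  k=2, i=0, q=1
  k=3, i=0, q=2
  k=4, i=0, q=3
  k=5, i=1, q=0
  k=6, i=1, q=1
  k=7, i=1, q=2
  k=8, i=1, q=3
  k=9, i=2, q=0
  k=10, i=2, q=1
  k=11, i=2, q=2
  k=12, i=2, q=3
  k=13, i=3, q=0
  k=14, i=3, q=1
  k=15, i=3, q=2
  k=16, i=3, q=3
  k=17, i=4, q=0
  k=18, i=4, q=1
  k=19, i=4, q=2
  k=20, i=4, q=3

Final answer: 20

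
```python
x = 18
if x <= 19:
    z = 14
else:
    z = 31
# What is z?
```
Trace:
  x=18
  x=18, z=14

Final answer: 14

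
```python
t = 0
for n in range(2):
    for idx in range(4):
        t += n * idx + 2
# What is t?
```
Trace:
  t=0
  t=2, n=0, idx=0
  t=4, n=0, idx=1
  t=6, n=0, idx=2
  t=8, n=0, idx=3
  t=10, n=1, idx=0
  t=13, n=1, idx=1
  t=17, n=1, idx=2
  t=22, n=1, idx=3

Final answer: 22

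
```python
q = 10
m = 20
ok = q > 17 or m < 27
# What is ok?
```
Trace:
  q=10
  q=10, m=20
  q=10, m=20, ok=True

Final answer: True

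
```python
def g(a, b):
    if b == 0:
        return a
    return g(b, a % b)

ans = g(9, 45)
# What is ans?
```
Call trace:
g(a=9, b=45)
  g(a=45, b=9)
    g(a=9, b=0)
    -> return 9
  -> return 9
-> return 9

Final answer: 9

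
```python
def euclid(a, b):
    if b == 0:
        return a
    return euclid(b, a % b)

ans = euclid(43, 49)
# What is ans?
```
Call trace:
euclid(a=43, b=49)
  euclid(a=49, b=43)
    euclid(a=43, b=6)
      euclid(a=6, b=1)
        euclid(a=1, b=0)
        -> return 1
      -> return 1
    -> return 1
  -> return 1
-> return 1

Final answer: 1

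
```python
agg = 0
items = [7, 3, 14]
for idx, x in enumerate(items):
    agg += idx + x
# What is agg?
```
Trace:
  agg=0
  agg=7, idx=0, x=7
  agg=11, idx=1, x=3
  agg=27, idx=2, x=14

Final answer: 27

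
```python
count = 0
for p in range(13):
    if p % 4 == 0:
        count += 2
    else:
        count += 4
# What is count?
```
Trace:
  count=0
  count=2, p=0
  count=6, p=1
  count=10, p=2
  count=14, p=3
  count=16, p=4
  count=20, p=5
  count=24, p=6
  count=28, p=7
  count=30, p=8
  count=34, p=9
  count=38, p=10
  count=42, p=11
  count=44, p=12

Final answer: 44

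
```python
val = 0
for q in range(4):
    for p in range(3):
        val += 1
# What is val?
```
Trace:
  val=0
  val=1, q=0, p=0
  val=2, q=0, p=1
  val=3, q=0, p=2
  val=4, q=1, p=0
  val=5, q=1, p=1
  val=6, q=1, p=2
  val=7, q=2, p=0
  val=8, q=2, p=1
  val=9, q=2, p=2
  val=10, q=3, p=0
  val=11, q=3, p=1
  val=12, q=3, p=2

Final answer: 12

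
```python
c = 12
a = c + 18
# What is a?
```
Trace:
  c=12
  c=12, a=30

Final answer: 30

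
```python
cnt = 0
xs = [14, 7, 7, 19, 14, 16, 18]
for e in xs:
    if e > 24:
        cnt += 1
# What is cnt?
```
Trace:
  cnt=0
  cnt=0, e=14
  cnt=0, e=7
  cnt=0, e=7
  cnt=0, e=19
  cnt=0, e=14
  cnt=0, e=16
  cnt=0, e=18

Final answer: 0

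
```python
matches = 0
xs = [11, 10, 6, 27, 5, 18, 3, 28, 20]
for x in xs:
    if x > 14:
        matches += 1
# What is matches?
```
Trace:
  matches=0
  matches=0, x=11
  matches=0, x=10
  matches=0, x=6
  matches=1, x=27
  matches=1, x=5
  matches=2, x=18
  matches=2, x=3
  matches=3, x=28
  matches=4, x=20

Final answer: 4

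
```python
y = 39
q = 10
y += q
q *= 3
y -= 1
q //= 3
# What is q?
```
Trace:
  y=39
  y=39, q=10
  y=49, q=10
  y=49, q=30
  y=48, q=30
  y=48, q=10

Final answer: 10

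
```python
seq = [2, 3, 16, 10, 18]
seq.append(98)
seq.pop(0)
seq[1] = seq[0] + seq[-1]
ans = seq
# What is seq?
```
Trace:
  seq=[2, 3, 16, 10, 18]
  seq=[2, 3, 16, 10, 18, 98]
  seq=[3, 16, 10, 18, 98]
  seq=[3, 101, 10, 18, 98]
  seq=[3, 101, 10, 18, 98], ans=[3, 101, 10, 18, 98]

Final answer: [3, 101, 10, 18, 98]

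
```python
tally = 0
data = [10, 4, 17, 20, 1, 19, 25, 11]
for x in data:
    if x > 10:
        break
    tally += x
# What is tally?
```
Trace:
  tally=0
  tally=10, x=10
  tally=14, x=4
  tally=14, x=17

Final answer: 14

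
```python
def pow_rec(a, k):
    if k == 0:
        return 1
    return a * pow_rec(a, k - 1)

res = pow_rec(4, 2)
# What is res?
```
Call trace:
pow_rec(a=4, k=2)
  pow_rec(a=4, k=1)
    pow_rec(a=4, k=0)
    -> return 1
  -> return 4
-> return 16

Final answer: 16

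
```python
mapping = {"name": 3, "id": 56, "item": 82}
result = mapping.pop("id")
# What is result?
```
Trace:
  mapping={'name': 3, 'id': 56, 'item': 82}
  mapping={'name': 3, 'item': 82}, result=56

Final answer: 56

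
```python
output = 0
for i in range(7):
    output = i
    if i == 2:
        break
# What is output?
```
Trace:
  output=0
  output=0, i=0
  output=1, i=1
  output=2, i=2

Final answer: 2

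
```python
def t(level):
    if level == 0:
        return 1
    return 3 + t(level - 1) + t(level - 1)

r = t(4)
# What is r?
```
Call trace (a repeated sub-call is expanded the first time; later identical calls just restate its return value):
t(level=4)
  t(level=3)
    t(level=2)
      t(level=1)
        t(level=0)
        -> return 1
        t(level=0)
        -> return 1
      -> return 5
      t(level=1) -> return 5  (same call as traced above)
    -> return 13
    t(level=2) -> return 13  (same call as traced above)
  -> return 29
  t(level=3) -> return 29  (same call as traced above)
-> return 61

Final answer: 61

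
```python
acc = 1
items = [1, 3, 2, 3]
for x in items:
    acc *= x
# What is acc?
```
Trace:
  acc=1
  acc=1, x=1
  acc=3, x=3
  acc=6, x=2
  acc=18, x=3

Final answer: 18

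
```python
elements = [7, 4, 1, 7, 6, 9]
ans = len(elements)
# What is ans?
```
Trace:
  elements=[7, 4, 1, 7, 6, 9]
  elements=[7, 4, 1, 7, 6, 9], ans=6

Final answer: 6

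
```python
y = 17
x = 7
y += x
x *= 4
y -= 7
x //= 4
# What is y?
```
Trace:
  y=17
  y=17, x=7
  y=24, x=7
  y=24, x=28
  y=17, x=28
  y=17, x=7

Final answer: 17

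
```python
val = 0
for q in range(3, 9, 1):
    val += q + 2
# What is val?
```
Trace:
  val=0
  val=5, q=3
  val=11, q=4
  val=18, q=5
  val=26, q=6
  val=35, q=7
  val=45, q=8

Final answer: 45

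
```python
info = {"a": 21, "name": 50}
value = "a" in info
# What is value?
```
Trace:
  info={'a': 21, 'name': 50}
  info={'a': 21, 'name': 50}, value=True

Final answer: True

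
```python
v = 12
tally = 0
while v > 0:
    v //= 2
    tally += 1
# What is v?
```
Trace:
  v=12
  v=12, tally=0
  v=6, tally=1
  v=3, tally=2
  v=1, tally=3
  v=0, tally=4

Final answer: 0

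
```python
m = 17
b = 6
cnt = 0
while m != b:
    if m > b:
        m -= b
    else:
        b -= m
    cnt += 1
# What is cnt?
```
Trace:
  m=17
  m=17, b=6
  m=17, b=6, cnt=0
  m=11, b=6, cnt=1
  m=5, b=6, cnt=2
  m=5, b=1, cnt=3
  m=4, b=1, cnt=4
  m=3, b=1, cnt=5
  m=2, b=1, cnt=6
  m=1, b=1, cnt=7

Final answer: 7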